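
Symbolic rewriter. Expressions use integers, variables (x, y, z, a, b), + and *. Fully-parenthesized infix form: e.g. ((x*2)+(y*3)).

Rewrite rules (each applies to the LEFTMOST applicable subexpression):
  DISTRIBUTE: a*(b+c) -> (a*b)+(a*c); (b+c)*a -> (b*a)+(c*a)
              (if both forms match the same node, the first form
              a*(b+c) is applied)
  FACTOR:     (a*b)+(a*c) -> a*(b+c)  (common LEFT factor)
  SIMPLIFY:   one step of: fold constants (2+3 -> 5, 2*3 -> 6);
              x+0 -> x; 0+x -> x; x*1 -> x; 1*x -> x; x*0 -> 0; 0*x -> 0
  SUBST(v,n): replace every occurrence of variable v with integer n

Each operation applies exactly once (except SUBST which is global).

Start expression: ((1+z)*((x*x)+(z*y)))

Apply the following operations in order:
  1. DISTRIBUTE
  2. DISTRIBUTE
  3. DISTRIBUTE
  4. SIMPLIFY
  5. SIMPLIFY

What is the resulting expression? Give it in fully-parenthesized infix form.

Start: ((1+z)*((x*x)+(z*y)))
Apply DISTRIBUTE at root (target: ((1+z)*((x*x)+(z*y)))): ((1+z)*((x*x)+(z*y))) -> (((1+z)*(x*x))+((1+z)*(z*y)))
Apply DISTRIBUTE at L (target: ((1+z)*(x*x))): (((1+z)*(x*x))+((1+z)*(z*y))) -> (((1*(x*x))+(z*(x*x)))+((1+z)*(z*y)))
Apply DISTRIBUTE at R (target: ((1+z)*(z*y))): (((1*(x*x))+(z*(x*x)))+((1+z)*(z*y))) -> (((1*(x*x))+(z*(x*x)))+((1*(z*y))+(z*(z*y))))
Apply SIMPLIFY at LL (target: (1*(x*x))): (((1*(x*x))+(z*(x*x)))+((1*(z*y))+(z*(z*y)))) -> (((x*x)+(z*(x*x)))+((1*(z*y))+(z*(z*y))))
Apply SIMPLIFY at RL (target: (1*(z*y))): (((x*x)+(z*(x*x)))+((1*(z*y))+(z*(z*y)))) -> (((x*x)+(z*(x*x)))+((z*y)+(z*(z*y))))

Answer: (((x*x)+(z*(x*x)))+((z*y)+(z*(z*y))))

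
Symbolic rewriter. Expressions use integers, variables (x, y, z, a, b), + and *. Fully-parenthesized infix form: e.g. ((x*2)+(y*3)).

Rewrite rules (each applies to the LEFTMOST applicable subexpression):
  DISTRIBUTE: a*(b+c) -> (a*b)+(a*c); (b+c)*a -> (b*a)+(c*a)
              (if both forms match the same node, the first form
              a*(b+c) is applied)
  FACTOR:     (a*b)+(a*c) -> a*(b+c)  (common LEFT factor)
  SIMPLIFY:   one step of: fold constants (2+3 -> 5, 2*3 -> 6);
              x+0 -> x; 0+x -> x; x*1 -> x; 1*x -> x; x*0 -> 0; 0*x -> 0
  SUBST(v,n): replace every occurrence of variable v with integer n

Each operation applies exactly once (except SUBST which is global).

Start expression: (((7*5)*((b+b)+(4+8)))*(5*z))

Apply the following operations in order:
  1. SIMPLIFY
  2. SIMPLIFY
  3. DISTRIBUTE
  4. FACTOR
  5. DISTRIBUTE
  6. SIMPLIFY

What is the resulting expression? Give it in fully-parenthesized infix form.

Start: (((7*5)*((b+b)+(4+8)))*(5*z))
Apply SIMPLIFY at LL (target: (7*5)): (((7*5)*((b+b)+(4+8)))*(5*z)) -> ((35*((b+b)+(4+8)))*(5*z))
Apply SIMPLIFY at LRR (target: (4+8)): ((35*((b+b)+(4+8)))*(5*z)) -> ((35*((b+b)+12))*(5*z))
Apply DISTRIBUTE at L (target: (35*((b+b)+12))): ((35*((b+b)+12))*(5*z)) -> (((35*(b+b))+(35*12))*(5*z))
Apply FACTOR at L (target: ((35*(b+b))+(35*12))): (((35*(b+b))+(35*12))*(5*z)) -> ((35*((b+b)+12))*(5*z))
Apply DISTRIBUTE at L (target: (35*((b+b)+12))): ((35*((b+b)+12))*(5*z)) -> (((35*(b+b))+(35*12))*(5*z))
Apply SIMPLIFY at LR (target: (35*12)): (((35*(b+b))+(35*12))*(5*z)) -> (((35*(b+b))+420)*(5*z))

Answer: (((35*(b+b))+420)*(5*z))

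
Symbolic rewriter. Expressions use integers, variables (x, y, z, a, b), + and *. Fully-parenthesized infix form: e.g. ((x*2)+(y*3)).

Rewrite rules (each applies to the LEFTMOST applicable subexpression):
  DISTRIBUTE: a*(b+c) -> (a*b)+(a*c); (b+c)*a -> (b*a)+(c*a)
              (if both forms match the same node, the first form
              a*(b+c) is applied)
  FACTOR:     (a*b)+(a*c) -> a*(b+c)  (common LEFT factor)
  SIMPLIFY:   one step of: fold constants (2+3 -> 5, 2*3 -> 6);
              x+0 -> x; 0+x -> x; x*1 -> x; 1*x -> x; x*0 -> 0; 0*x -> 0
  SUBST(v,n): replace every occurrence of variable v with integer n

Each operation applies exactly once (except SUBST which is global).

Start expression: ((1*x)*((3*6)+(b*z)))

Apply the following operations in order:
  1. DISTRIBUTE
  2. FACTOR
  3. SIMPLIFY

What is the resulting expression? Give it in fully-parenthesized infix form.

Start: ((1*x)*((3*6)+(b*z)))
Apply DISTRIBUTE at root (target: ((1*x)*((3*6)+(b*z)))): ((1*x)*((3*6)+(b*z))) -> (((1*x)*(3*6))+((1*x)*(b*z)))
Apply FACTOR at root (target: (((1*x)*(3*6))+((1*x)*(b*z)))): (((1*x)*(3*6))+((1*x)*(b*z))) -> ((1*x)*((3*6)+(b*z)))
Apply SIMPLIFY at L (target: (1*x)): ((1*x)*((3*6)+(b*z))) -> (x*((3*6)+(b*z)))

Answer: (x*((3*6)+(b*z)))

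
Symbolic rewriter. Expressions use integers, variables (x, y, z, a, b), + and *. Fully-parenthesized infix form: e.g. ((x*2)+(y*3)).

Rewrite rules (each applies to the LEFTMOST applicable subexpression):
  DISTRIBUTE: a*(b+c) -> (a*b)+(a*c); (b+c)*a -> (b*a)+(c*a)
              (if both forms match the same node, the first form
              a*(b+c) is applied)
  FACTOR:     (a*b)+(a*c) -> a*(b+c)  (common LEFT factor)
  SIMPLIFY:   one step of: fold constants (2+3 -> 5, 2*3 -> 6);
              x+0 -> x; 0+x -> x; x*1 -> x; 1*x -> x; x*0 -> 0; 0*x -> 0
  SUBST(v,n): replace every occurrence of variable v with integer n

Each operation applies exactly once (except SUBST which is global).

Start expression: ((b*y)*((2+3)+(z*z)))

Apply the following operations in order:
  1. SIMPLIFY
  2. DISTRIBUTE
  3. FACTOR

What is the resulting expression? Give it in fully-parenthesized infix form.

Start: ((b*y)*((2+3)+(z*z)))
Apply SIMPLIFY at RL (target: (2+3)): ((b*y)*((2+3)+(z*z))) -> ((b*y)*(5+(z*z)))
Apply DISTRIBUTE at root (target: ((b*y)*(5+(z*z)))): ((b*y)*(5+(z*z))) -> (((b*y)*5)+((b*y)*(z*z)))
Apply FACTOR at root (target: (((b*y)*5)+((b*y)*(z*z)))): (((b*y)*5)+((b*y)*(z*z))) -> ((b*y)*(5+(z*z)))

Answer: ((b*y)*(5+(z*z)))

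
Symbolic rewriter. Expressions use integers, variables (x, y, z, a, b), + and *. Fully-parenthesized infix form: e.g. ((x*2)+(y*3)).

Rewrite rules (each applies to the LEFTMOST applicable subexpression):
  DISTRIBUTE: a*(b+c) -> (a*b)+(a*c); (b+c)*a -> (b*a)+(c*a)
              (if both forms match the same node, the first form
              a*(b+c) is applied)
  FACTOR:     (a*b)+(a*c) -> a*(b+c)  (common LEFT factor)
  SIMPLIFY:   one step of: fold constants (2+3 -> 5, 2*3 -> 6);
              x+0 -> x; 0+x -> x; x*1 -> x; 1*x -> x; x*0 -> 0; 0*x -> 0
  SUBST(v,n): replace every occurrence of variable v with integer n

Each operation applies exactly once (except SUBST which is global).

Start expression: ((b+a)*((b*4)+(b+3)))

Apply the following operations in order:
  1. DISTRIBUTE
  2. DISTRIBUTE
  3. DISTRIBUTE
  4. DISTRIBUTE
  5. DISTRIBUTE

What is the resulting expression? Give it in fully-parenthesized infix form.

Answer: (((b*(b*4))+(a*(b*4)))+(((b*b)+(a*b))+((b*3)+(a*3))))

Derivation:
Start: ((b+a)*((b*4)+(b+3)))
Apply DISTRIBUTE at root (target: ((b+a)*((b*4)+(b+3)))): ((b+a)*((b*4)+(b+3))) -> (((b+a)*(b*4))+((b+a)*(b+3)))
Apply DISTRIBUTE at L (target: ((b+a)*(b*4))): (((b+a)*(b*4))+((b+a)*(b+3))) -> (((b*(b*4))+(a*(b*4)))+((b+a)*(b+3)))
Apply DISTRIBUTE at R (target: ((b+a)*(b+3))): (((b*(b*4))+(a*(b*4)))+((b+a)*(b+3))) -> (((b*(b*4))+(a*(b*4)))+(((b+a)*b)+((b+a)*3)))
Apply DISTRIBUTE at RL (target: ((b+a)*b)): (((b*(b*4))+(a*(b*4)))+(((b+a)*b)+((b+a)*3))) -> (((b*(b*4))+(a*(b*4)))+(((b*b)+(a*b))+((b+a)*3)))
Apply DISTRIBUTE at RR (target: ((b+a)*3)): (((b*(b*4))+(a*(b*4)))+(((b*b)+(a*b))+((b+a)*3))) -> (((b*(b*4))+(a*(b*4)))+(((b*b)+(a*b))+((b*3)+(a*3))))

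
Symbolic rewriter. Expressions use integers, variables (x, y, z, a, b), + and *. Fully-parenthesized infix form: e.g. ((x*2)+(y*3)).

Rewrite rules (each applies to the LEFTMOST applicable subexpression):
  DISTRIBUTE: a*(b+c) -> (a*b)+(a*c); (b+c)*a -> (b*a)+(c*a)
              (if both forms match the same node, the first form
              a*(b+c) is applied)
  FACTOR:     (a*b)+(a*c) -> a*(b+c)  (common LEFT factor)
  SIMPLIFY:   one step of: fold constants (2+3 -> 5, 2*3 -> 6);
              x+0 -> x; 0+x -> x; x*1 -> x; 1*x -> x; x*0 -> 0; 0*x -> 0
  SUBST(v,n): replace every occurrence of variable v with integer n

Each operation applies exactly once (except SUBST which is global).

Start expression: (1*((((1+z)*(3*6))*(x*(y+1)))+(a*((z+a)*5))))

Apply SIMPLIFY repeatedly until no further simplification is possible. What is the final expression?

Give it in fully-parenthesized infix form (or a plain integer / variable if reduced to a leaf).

Start: (1*((((1+z)*(3*6))*(x*(y+1)))+(a*((z+a)*5))))
Step 1: at root: (1*((((1+z)*(3*6))*(x*(y+1)))+(a*((z+a)*5)))) -> ((((1+z)*(3*6))*(x*(y+1)))+(a*((z+a)*5))); overall: (1*((((1+z)*(3*6))*(x*(y+1)))+(a*((z+a)*5)))) -> ((((1+z)*(3*6))*(x*(y+1)))+(a*((z+a)*5)))
Step 2: at LLR: (3*6) -> 18; overall: ((((1+z)*(3*6))*(x*(y+1)))+(a*((z+a)*5))) -> ((((1+z)*18)*(x*(y+1)))+(a*((z+a)*5)))
Fixed point: ((((1+z)*18)*(x*(y+1)))+(a*((z+a)*5)))

Answer: ((((1+z)*18)*(x*(y+1)))+(a*((z+a)*5)))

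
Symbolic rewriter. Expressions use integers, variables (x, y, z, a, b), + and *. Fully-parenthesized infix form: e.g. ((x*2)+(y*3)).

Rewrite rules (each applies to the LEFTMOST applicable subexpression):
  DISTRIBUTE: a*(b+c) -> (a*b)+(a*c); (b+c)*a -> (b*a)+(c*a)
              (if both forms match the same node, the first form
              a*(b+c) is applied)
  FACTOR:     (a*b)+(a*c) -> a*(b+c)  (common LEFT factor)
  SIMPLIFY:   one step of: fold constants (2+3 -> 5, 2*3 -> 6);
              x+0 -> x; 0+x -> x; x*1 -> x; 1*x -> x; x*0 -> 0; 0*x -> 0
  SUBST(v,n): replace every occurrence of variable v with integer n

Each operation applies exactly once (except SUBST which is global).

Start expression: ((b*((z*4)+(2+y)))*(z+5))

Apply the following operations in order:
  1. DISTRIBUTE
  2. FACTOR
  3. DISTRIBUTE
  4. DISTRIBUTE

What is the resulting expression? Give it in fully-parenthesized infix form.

Start: ((b*((z*4)+(2+y)))*(z+5))
Apply DISTRIBUTE at root (target: ((b*((z*4)+(2+y)))*(z+5))): ((b*((z*4)+(2+y)))*(z+5)) -> (((b*((z*4)+(2+y)))*z)+((b*((z*4)+(2+y)))*5))
Apply FACTOR at root (target: (((b*((z*4)+(2+y)))*z)+((b*((z*4)+(2+y)))*5))): (((b*((z*4)+(2+y)))*z)+((b*((z*4)+(2+y)))*5)) -> ((b*((z*4)+(2+y)))*(z+5))
Apply DISTRIBUTE at root (target: ((b*((z*4)+(2+y)))*(z+5))): ((b*((z*4)+(2+y)))*(z+5)) -> (((b*((z*4)+(2+y)))*z)+((b*((z*4)+(2+y)))*5))
Apply DISTRIBUTE at LL (target: (b*((z*4)+(2+y)))): (((b*((z*4)+(2+y)))*z)+((b*((z*4)+(2+y)))*5)) -> ((((b*(z*4))+(b*(2+y)))*z)+((b*((z*4)+(2+y)))*5))

Answer: ((((b*(z*4))+(b*(2+y)))*z)+((b*((z*4)+(2+y)))*5))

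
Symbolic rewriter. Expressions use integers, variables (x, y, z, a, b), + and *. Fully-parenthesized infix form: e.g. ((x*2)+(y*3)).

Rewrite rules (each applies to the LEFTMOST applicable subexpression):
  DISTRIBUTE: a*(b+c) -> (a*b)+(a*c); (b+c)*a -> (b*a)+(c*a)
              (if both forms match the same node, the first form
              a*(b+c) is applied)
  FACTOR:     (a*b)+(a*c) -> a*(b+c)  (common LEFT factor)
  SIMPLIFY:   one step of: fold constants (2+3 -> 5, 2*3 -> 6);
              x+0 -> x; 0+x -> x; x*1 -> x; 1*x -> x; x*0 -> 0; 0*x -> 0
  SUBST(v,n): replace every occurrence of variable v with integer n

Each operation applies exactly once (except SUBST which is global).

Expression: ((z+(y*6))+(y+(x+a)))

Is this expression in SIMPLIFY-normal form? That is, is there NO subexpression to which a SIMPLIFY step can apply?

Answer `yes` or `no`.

Answer: yes

Derivation:
Expression: ((z+(y*6))+(y+(x+a)))
Scanning for simplifiable subexpressions (pre-order)...
  at root: ((z+(y*6))+(y+(x+a))) (not simplifiable)
  at L: (z+(y*6)) (not simplifiable)
  at LR: (y*6) (not simplifiable)
  at R: (y+(x+a)) (not simplifiable)
  at RR: (x+a) (not simplifiable)
Result: no simplifiable subexpression found -> normal form.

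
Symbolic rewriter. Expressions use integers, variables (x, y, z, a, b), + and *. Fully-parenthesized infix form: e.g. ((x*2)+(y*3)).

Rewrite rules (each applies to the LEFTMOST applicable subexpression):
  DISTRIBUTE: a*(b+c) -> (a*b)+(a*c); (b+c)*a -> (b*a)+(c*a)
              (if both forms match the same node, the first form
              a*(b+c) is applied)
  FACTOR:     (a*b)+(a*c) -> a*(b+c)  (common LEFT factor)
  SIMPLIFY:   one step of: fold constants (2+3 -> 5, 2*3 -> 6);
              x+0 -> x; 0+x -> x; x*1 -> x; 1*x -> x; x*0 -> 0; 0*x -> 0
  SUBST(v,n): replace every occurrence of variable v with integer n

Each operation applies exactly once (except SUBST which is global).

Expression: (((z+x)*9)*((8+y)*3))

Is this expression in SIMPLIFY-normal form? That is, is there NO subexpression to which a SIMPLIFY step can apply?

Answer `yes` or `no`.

Expression: (((z+x)*9)*((8+y)*3))
Scanning for simplifiable subexpressions (pre-order)...
  at root: (((z+x)*9)*((8+y)*3)) (not simplifiable)
  at L: ((z+x)*9) (not simplifiable)
  at LL: (z+x) (not simplifiable)
  at R: ((8+y)*3) (not simplifiable)
  at RL: (8+y) (not simplifiable)
Result: no simplifiable subexpression found -> normal form.

Answer: yes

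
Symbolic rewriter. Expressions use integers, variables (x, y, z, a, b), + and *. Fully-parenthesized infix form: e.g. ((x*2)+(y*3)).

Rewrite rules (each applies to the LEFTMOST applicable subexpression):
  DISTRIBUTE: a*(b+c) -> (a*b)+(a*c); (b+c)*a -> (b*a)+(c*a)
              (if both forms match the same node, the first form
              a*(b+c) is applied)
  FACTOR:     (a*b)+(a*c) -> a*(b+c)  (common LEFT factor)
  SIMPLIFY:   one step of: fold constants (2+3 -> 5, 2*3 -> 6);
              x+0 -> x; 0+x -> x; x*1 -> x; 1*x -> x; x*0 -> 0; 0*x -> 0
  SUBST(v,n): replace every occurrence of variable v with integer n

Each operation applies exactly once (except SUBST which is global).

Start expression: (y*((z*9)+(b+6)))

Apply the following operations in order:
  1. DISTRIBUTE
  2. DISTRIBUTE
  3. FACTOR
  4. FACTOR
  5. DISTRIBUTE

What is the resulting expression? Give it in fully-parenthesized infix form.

Start: (y*((z*9)+(b+6)))
Apply DISTRIBUTE at root (target: (y*((z*9)+(b+6)))): (y*((z*9)+(b+6))) -> ((y*(z*9))+(y*(b+6)))
Apply DISTRIBUTE at R (target: (y*(b+6))): ((y*(z*9))+(y*(b+6))) -> ((y*(z*9))+((y*b)+(y*6)))
Apply FACTOR at R (target: ((y*b)+(y*6))): ((y*(z*9))+((y*b)+(y*6))) -> ((y*(z*9))+(y*(b+6)))
Apply FACTOR at root (target: ((y*(z*9))+(y*(b+6)))): ((y*(z*9))+(y*(b+6))) -> (y*((z*9)+(b+6)))
Apply DISTRIBUTE at root (target: (y*((z*9)+(b+6)))): (y*((z*9)+(b+6))) -> ((y*(z*9))+(y*(b+6)))

Answer: ((y*(z*9))+(y*(b+6)))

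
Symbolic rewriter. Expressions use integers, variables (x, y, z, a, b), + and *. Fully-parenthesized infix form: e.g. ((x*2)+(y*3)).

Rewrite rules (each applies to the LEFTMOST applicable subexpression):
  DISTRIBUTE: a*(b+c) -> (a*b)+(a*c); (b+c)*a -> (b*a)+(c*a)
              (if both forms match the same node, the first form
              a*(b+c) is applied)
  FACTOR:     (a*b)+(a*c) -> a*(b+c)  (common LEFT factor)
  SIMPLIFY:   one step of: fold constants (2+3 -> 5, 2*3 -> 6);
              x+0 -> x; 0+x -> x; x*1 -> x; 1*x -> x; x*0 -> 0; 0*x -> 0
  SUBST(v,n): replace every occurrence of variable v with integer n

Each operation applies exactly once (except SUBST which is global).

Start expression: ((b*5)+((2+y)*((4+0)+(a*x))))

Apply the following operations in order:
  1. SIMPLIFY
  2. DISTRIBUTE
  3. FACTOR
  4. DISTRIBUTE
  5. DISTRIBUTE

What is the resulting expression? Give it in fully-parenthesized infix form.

Answer: ((b*5)+(((2*4)+(y*4))+((2+y)*(a*x))))

Derivation:
Start: ((b*5)+((2+y)*((4+0)+(a*x))))
Apply SIMPLIFY at RRL (target: (4+0)): ((b*5)+((2+y)*((4+0)+(a*x)))) -> ((b*5)+((2+y)*(4+(a*x))))
Apply DISTRIBUTE at R (target: ((2+y)*(4+(a*x)))): ((b*5)+((2+y)*(4+(a*x)))) -> ((b*5)+(((2+y)*4)+((2+y)*(a*x))))
Apply FACTOR at R (target: (((2+y)*4)+((2+y)*(a*x)))): ((b*5)+(((2+y)*4)+((2+y)*(a*x)))) -> ((b*5)+((2+y)*(4+(a*x))))
Apply DISTRIBUTE at R (target: ((2+y)*(4+(a*x)))): ((b*5)+((2+y)*(4+(a*x)))) -> ((b*5)+(((2+y)*4)+((2+y)*(a*x))))
Apply DISTRIBUTE at RL (target: ((2+y)*4)): ((b*5)+(((2+y)*4)+((2+y)*(a*x)))) -> ((b*5)+(((2*4)+(y*4))+((2+y)*(a*x))))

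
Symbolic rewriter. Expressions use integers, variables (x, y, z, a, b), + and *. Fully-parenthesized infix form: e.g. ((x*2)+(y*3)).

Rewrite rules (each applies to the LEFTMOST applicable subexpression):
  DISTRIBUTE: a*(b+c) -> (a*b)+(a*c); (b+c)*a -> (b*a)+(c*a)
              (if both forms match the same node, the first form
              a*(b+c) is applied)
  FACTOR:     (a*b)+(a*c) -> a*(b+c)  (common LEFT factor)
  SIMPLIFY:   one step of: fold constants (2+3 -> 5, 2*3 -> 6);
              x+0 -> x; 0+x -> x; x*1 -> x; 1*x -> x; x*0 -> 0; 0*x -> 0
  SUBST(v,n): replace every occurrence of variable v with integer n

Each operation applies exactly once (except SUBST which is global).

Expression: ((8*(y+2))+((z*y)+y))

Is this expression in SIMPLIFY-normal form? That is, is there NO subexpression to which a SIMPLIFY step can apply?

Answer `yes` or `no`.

Expression: ((8*(y+2))+((z*y)+y))
Scanning for simplifiable subexpressions (pre-order)...
  at root: ((8*(y+2))+((z*y)+y)) (not simplifiable)
  at L: (8*(y+2)) (not simplifiable)
  at LR: (y+2) (not simplifiable)
  at R: ((z*y)+y) (not simplifiable)
  at RL: (z*y) (not simplifiable)
Result: no simplifiable subexpression found -> normal form.

Answer: yes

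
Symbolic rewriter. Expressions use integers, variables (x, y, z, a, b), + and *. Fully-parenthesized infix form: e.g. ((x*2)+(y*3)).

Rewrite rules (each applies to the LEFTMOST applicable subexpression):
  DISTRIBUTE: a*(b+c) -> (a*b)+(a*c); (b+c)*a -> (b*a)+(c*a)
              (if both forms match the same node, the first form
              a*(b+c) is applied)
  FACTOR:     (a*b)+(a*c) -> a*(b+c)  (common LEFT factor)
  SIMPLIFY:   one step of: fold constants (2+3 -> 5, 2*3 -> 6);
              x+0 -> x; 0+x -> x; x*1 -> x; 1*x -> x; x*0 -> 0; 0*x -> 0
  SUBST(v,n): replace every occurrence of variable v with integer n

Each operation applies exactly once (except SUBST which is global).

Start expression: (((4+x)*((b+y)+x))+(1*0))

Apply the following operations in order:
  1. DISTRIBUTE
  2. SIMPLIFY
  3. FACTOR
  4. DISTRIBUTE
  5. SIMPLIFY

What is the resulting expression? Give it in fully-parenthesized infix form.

Answer: (((4+x)*(b+y))+((4+x)*x))

Derivation:
Start: (((4+x)*((b+y)+x))+(1*0))
Apply DISTRIBUTE at L (target: ((4+x)*((b+y)+x))): (((4+x)*((b+y)+x))+(1*0)) -> ((((4+x)*(b+y))+((4+x)*x))+(1*0))
Apply SIMPLIFY at R (target: (1*0)): ((((4+x)*(b+y))+((4+x)*x))+(1*0)) -> ((((4+x)*(b+y))+((4+x)*x))+0)
Apply FACTOR at L (target: (((4+x)*(b+y))+((4+x)*x))): ((((4+x)*(b+y))+((4+x)*x))+0) -> (((4+x)*((b+y)+x))+0)
Apply DISTRIBUTE at L (target: ((4+x)*((b+y)+x))): (((4+x)*((b+y)+x))+0) -> ((((4+x)*(b+y))+((4+x)*x))+0)
Apply SIMPLIFY at root (target: ((((4+x)*(b+y))+((4+x)*x))+0)): ((((4+x)*(b+y))+((4+x)*x))+0) -> (((4+x)*(b+y))+((4+x)*x))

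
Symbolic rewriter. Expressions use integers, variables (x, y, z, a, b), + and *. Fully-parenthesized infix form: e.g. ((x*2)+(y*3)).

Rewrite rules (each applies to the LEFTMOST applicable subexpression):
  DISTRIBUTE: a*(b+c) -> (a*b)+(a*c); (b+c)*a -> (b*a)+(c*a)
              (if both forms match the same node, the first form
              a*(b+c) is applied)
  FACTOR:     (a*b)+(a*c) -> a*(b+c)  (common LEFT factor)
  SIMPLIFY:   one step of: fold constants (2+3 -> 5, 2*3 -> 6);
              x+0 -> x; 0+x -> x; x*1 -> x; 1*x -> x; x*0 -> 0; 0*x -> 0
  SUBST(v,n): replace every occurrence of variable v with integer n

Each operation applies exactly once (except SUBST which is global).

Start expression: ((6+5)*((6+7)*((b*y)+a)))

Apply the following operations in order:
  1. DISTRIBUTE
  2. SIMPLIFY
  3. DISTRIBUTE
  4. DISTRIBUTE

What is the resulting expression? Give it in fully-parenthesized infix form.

Start: ((6+5)*((6+7)*((b*y)+a)))
Apply DISTRIBUTE at root (target: ((6+5)*((6+7)*((b*y)+a)))): ((6+5)*((6+7)*((b*y)+a))) -> ((6*((6+7)*((b*y)+a)))+(5*((6+7)*((b*y)+a))))
Apply SIMPLIFY at LRL (target: (6+7)): ((6*((6+7)*((b*y)+a)))+(5*((6+7)*((b*y)+a)))) -> ((6*(13*((b*y)+a)))+(5*((6+7)*((b*y)+a))))
Apply DISTRIBUTE at LR (target: (13*((b*y)+a))): ((6*(13*((b*y)+a)))+(5*((6+7)*((b*y)+a)))) -> ((6*((13*(b*y))+(13*a)))+(5*((6+7)*((b*y)+a))))
Apply DISTRIBUTE at L (target: (6*((13*(b*y))+(13*a)))): ((6*((13*(b*y))+(13*a)))+(5*((6+7)*((b*y)+a)))) -> (((6*(13*(b*y)))+(6*(13*a)))+(5*((6+7)*((b*y)+a))))

Answer: (((6*(13*(b*y)))+(6*(13*a)))+(5*((6+7)*((b*y)+a))))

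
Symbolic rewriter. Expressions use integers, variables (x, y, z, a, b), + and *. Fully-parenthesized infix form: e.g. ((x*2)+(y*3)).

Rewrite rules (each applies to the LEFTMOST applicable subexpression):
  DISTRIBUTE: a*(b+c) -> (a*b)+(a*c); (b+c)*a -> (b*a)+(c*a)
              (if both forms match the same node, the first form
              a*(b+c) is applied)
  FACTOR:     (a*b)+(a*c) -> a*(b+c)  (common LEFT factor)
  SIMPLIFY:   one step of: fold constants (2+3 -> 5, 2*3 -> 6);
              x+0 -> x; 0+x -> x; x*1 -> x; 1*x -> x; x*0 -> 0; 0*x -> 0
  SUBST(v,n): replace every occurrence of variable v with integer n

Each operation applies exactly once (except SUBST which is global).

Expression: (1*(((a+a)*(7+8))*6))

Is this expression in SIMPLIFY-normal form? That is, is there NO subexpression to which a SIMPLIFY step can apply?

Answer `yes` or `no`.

Expression: (1*(((a+a)*(7+8))*6))
Scanning for simplifiable subexpressions (pre-order)...
  at root: (1*(((a+a)*(7+8))*6)) (SIMPLIFIABLE)
  at R: (((a+a)*(7+8))*6) (not simplifiable)
  at RL: ((a+a)*(7+8)) (not simplifiable)
  at RLL: (a+a) (not simplifiable)
  at RLR: (7+8) (SIMPLIFIABLE)
Found simplifiable subexpr at path root: (1*(((a+a)*(7+8))*6))
One SIMPLIFY step would give: (((a+a)*(7+8))*6)
-> NOT in normal form.

Answer: no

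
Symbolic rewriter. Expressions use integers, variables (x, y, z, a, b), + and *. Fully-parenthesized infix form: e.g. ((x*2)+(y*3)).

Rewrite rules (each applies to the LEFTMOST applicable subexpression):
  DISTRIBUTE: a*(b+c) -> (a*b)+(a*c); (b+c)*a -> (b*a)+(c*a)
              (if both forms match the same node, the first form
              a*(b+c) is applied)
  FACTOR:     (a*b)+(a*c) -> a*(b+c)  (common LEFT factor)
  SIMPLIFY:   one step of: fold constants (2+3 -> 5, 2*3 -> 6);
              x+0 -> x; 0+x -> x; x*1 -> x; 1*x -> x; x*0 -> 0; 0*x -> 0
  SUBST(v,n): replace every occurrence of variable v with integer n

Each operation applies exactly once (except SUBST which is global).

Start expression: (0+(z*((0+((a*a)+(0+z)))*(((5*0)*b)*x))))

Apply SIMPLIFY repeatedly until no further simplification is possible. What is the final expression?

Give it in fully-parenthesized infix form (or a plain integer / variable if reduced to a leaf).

Answer: 0

Derivation:
Start: (0+(z*((0+((a*a)+(0+z)))*(((5*0)*b)*x))))
Step 1: at root: (0+(z*((0+((a*a)+(0+z)))*(((5*0)*b)*x)))) -> (z*((0+((a*a)+(0+z)))*(((5*0)*b)*x))); overall: (0+(z*((0+((a*a)+(0+z)))*(((5*0)*b)*x)))) -> (z*((0+((a*a)+(0+z)))*(((5*0)*b)*x)))
Step 2: at RL: (0+((a*a)+(0+z))) -> ((a*a)+(0+z)); overall: (z*((0+((a*a)+(0+z)))*(((5*0)*b)*x))) -> (z*(((a*a)+(0+z))*(((5*0)*b)*x)))
Step 3: at RLR: (0+z) -> z; overall: (z*(((a*a)+(0+z))*(((5*0)*b)*x))) -> (z*(((a*a)+z)*(((5*0)*b)*x)))
Step 4: at RRLL: (5*0) -> 0; overall: (z*(((a*a)+z)*(((5*0)*b)*x))) -> (z*(((a*a)+z)*((0*b)*x)))
Step 5: at RRL: (0*b) -> 0; overall: (z*(((a*a)+z)*((0*b)*x))) -> (z*(((a*a)+z)*(0*x)))
Step 6: at RR: (0*x) -> 0; overall: (z*(((a*a)+z)*(0*x))) -> (z*(((a*a)+z)*0))
Step 7: at R: (((a*a)+z)*0) -> 0; overall: (z*(((a*a)+z)*0)) -> (z*0)
Step 8: at root: (z*0) -> 0; overall: (z*0) -> 0
Fixed point: 0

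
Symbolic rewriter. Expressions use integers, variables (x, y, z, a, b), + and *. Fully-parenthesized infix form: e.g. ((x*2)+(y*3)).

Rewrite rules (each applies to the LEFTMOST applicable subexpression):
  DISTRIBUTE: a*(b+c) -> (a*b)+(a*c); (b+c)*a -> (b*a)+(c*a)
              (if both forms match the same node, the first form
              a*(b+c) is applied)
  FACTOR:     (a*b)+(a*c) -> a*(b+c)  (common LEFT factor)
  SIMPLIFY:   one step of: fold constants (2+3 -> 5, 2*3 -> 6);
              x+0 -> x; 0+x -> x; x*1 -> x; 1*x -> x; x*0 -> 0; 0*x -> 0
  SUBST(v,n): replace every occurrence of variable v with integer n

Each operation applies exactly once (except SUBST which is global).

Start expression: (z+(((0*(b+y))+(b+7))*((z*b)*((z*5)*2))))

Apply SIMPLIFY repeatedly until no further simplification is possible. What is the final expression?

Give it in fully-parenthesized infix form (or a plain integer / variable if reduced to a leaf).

Start: (z+(((0*(b+y))+(b+7))*((z*b)*((z*5)*2))))
Step 1: at RLL: (0*(b+y)) -> 0; overall: (z+(((0*(b+y))+(b+7))*((z*b)*((z*5)*2)))) -> (z+((0+(b+7))*((z*b)*((z*5)*2))))
Step 2: at RL: (0+(b+7)) -> (b+7); overall: (z+((0+(b+7))*((z*b)*((z*5)*2)))) -> (z+((b+7)*((z*b)*((z*5)*2))))
Fixed point: (z+((b+7)*((z*b)*((z*5)*2))))

Answer: (z+((b+7)*((z*b)*((z*5)*2))))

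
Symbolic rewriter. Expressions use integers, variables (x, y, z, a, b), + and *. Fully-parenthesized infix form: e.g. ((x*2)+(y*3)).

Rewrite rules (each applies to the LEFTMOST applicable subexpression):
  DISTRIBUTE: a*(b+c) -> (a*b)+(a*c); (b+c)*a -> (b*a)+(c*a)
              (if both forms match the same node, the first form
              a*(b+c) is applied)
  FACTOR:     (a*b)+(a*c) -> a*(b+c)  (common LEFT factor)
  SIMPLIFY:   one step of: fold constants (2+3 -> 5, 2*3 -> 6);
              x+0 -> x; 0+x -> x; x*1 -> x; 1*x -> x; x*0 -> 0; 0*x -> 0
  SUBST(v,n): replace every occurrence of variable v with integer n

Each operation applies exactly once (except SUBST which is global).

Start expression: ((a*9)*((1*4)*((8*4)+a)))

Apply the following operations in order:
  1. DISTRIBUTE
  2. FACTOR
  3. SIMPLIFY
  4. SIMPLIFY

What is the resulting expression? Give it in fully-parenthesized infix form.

Answer: ((a*9)*(4*(32+a)))

Derivation:
Start: ((a*9)*((1*4)*((8*4)+a)))
Apply DISTRIBUTE at R (target: ((1*4)*((8*4)+a))): ((a*9)*((1*4)*((8*4)+a))) -> ((a*9)*(((1*4)*(8*4))+((1*4)*a)))
Apply FACTOR at R (target: (((1*4)*(8*4))+((1*4)*a))): ((a*9)*(((1*4)*(8*4))+((1*4)*a))) -> ((a*9)*((1*4)*((8*4)+a)))
Apply SIMPLIFY at RL (target: (1*4)): ((a*9)*((1*4)*((8*4)+a))) -> ((a*9)*(4*((8*4)+a)))
Apply SIMPLIFY at RRL (target: (8*4)): ((a*9)*(4*((8*4)+a))) -> ((a*9)*(4*(32+a)))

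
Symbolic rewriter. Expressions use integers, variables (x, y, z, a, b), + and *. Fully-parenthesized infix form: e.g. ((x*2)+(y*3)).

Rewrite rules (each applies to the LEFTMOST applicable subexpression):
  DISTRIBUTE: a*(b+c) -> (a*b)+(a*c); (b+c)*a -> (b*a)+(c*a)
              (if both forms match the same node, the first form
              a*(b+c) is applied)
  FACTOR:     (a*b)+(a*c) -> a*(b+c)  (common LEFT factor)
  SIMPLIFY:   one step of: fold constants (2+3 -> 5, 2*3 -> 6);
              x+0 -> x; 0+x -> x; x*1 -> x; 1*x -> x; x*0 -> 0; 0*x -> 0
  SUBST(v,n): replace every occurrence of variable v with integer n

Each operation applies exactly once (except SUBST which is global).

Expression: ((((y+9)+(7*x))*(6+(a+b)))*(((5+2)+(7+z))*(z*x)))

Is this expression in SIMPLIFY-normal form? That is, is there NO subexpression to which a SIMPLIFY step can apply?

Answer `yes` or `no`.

Answer: no

Derivation:
Expression: ((((y+9)+(7*x))*(6+(a+b)))*(((5+2)+(7+z))*(z*x)))
Scanning for simplifiable subexpressions (pre-order)...
  at root: ((((y+9)+(7*x))*(6+(a+b)))*(((5+2)+(7+z))*(z*x))) (not simplifiable)
  at L: (((y+9)+(7*x))*(6+(a+b))) (not simplifiable)
  at LL: ((y+9)+(7*x)) (not simplifiable)
  at LLL: (y+9) (not simplifiable)
  at LLR: (7*x) (not simplifiable)
  at LR: (6+(a+b)) (not simplifiable)
  at LRR: (a+b) (not simplifiable)
  at R: (((5+2)+(7+z))*(z*x)) (not simplifiable)
  at RL: ((5+2)+(7+z)) (not simplifiable)
  at RLL: (5+2) (SIMPLIFIABLE)
  at RLR: (7+z) (not simplifiable)
  at RR: (z*x) (not simplifiable)
Found simplifiable subexpr at path RLL: (5+2)
One SIMPLIFY step would give: ((((y+9)+(7*x))*(6+(a+b)))*((7+(7+z))*(z*x)))
-> NOT in normal form.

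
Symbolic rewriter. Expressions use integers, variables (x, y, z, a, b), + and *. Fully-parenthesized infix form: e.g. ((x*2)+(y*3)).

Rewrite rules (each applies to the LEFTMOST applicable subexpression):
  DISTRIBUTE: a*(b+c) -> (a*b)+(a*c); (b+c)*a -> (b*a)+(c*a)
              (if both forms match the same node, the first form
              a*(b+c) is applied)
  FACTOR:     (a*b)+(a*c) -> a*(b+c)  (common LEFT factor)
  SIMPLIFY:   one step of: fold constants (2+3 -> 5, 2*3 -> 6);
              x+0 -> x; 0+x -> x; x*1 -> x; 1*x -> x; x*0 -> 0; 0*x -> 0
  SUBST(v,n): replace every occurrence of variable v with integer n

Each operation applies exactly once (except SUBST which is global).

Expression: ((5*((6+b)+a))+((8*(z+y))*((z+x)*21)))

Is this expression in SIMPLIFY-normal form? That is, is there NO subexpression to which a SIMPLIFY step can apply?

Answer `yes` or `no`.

Expression: ((5*((6+b)+a))+((8*(z+y))*((z+x)*21)))
Scanning for simplifiable subexpressions (pre-order)...
  at root: ((5*((6+b)+a))+((8*(z+y))*((z+x)*21))) (not simplifiable)
  at L: (5*((6+b)+a)) (not simplifiable)
  at LR: ((6+b)+a) (not simplifiable)
  at LRL: (6+b) (not simplifiable)
  at R: ((8*(z+y))*((z+x)*21)) (not simplifiable)
  at RL: (8*(z+y)) (not simplifiable)
  at RLR: (z+y) (not simplifiable)
  at RR: ((z+x)*21) (not simplifiable)
  at RRL: (z+x) (not simplifiable)
Result: no simplifiable subexpression found -> normal form.

Answer: yes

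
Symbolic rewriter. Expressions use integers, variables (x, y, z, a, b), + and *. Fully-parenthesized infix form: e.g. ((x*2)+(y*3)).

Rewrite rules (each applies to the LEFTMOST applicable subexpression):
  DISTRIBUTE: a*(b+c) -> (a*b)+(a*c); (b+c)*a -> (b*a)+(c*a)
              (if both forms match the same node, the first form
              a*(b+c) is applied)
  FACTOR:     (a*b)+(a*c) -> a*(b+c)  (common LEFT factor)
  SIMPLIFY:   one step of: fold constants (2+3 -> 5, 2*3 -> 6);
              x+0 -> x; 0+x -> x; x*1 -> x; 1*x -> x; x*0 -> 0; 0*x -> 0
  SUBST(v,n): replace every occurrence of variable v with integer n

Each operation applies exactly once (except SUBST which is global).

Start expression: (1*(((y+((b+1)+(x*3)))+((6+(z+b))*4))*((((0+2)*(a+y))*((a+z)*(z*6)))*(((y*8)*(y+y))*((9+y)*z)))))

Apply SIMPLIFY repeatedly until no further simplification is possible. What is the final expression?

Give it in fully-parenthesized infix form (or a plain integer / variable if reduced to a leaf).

Start: (1*(((y+((b+1)+(x*3)))+((6+(z+b))*4))*((((0+2)*(a+y))*((a+z)*(z*6)))*(((y*8)*(y+y))*((9+y)*z)))))
Step 1: at root: (1*(((y+((b+1)+(x*3)))+((6+(z+b))*4))*((((0+2)*(a+y))*((a+z)*(z*6)))*(((y*8)*(y+y))*((9+y)*z))))) -> (((y+((b+1)+(x*3)))+((6+(z+b))*4))*((((0+2)*(a+y))*((a+z)*(z*6)))*(((y*8)*(y+y))*((9+y)*z)))); overall: (1*(((y+((b+1)+(x*3)))+((6+(z+b))*4))*((((0+2)*(a+y))*((a+z)*(z*6)))*(((y*8)*(y+y))*((9+y)*z))))) -> (((y+((b+1)+(x*3)))+((6+(z+b))*4))*((((0+2)*(a+y))*((a+z)*(z*6)))*(((y*8)*(y+y))*((9+y)*z))))
Step 2: at RLLL: (0+2) -> 2; overall: (((y+((b+1)+(x*3)))+((6+(z+b))*4))*((((0+2)*(a+y))*((a+z)*(z*6)))*(((y*8)*(y+y))*((9+y)*z)))) -> (((y+((b+1)+(x*3)))+((6+(z+b))*4))*(((2*(a+y))*((a+z)*(z*6)))*(((y*8)*(y+y))*((9+y)*z))))
Fixed point: (((y+((b+1)+(x*3)))+((6+(z+b))*4))*(((2*(a+y))*((a+z)*(z*6)))*(((y*8)*(y+y))*((9+y)*z))))

Answer: (((y+((b+1)+(x*3)))+((6+(z+b))*4))*(((2*(a+y))*((a+z)*(z*6)))*(((y*8)*(y+y))*((9+y)*z))))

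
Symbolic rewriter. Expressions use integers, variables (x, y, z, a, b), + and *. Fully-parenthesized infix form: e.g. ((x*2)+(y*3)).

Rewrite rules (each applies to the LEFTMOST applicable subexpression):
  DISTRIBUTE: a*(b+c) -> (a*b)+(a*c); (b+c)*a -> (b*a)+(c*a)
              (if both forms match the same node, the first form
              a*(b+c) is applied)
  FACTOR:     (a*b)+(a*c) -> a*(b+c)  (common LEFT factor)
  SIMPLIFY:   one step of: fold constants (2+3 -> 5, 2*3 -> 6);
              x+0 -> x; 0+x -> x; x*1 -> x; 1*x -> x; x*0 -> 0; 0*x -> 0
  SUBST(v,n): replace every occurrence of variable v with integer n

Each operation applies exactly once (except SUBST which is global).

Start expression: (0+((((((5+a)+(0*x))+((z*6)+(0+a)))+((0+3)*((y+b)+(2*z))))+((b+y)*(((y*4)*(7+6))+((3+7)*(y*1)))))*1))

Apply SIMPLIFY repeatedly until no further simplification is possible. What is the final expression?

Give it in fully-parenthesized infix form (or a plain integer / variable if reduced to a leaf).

Start: (0+((((((5+a)+(0*x))+((z*6)+(0+a)))+((0+3)*((y+b)+(2*z))))+((b+y)*(((y*4)*(7+6))+((3+7)*(y*1)))))*1))
Step 1: at root: (0+((((((5+a)+(0*x))+((z*6)+(0+a)))+((0+3)*((y+b)+(2*z))))+((b+y)*(((y*4)*(7+6))+((3+7)*(y*1)))))*1)) -> ((((((5+a)+(0*x))+((z*6)+(0+a)))+((0+3)*((y+b)+(2*z))))+((b+y)*(((y*4)*(7+6))+((3+7)*(y*1)))))*1); overall: (0+((((((5+a)+(0*x))+((z*6)+(0+a)))+((0+3)*((y+b)+(2*z))))+((b+y)*(((y*4)*(7+6))+((3+7)*(y*1)))))*1)) -> ((((((5+a)+(0*x))+((z*6)+(0+a)))+((0+3)*((y+b)+(2*z))))+((b+y)*(((y*4)*(7+6))+((3+7)*(y*1)))))*1)
Step 2: at root: ((((((5+a)+(0*x))+((z*6)+(0+a)))+((0+3)*((y+b)+(2*z))))+((b+y)*(((y*4)*(7+6))+((3+7)*(y*1)))))*1) -> (((((5+a)+(0*x))+((z*6)+(0+a)))+((0+3)*((y+b)+(2*z))))+((b+y)*(((y*4)*(7+6))+((3+7)*(y*1))))); overall: ((((((5+a)+(0*x))+((z*6)+(0+a)))+((0+3)*((y+b)+(2*z))))+((b+y)*(((y*4)*(7+6))+((3+7)*(y*1)))))*1) -> (((((5+a)+(0*x))+((z*6)+(0+a)))+((0+3)*((y+b)+(2*z))))+((b+y)*(((y*4)*(7+6))+((3+7)*(y*1)))))
Step 3: at LLLR: (0*x) -> 0; overall: (((((5+a)+(0*x))+((z*6)+(0+a)))+((0+3)*((y+b)+(2*z))))+((b+y)*(((y*4)*(7+6))+((3+7)*(y*1))))) -> (((((5+a)+0)+((z*6)+(0+a)))+((0+3)*((y+b)+(2*z))))+((b+y)*(((y*4)*(7+6))+((3+7)*(y*1)))))
Step 4: at LLL: ((5+a)+0) -> (5+a); overall: (((((5+a)+0)+((z*6)+(0+a)))+((0+3)*((y+b)+(2*z))))+((b+y)*(((y*4)*(7+6))+((3+7)*(y*1))))) -> ((((5+a)+((z*6)+(0+a)))+((0+3)*((y+b)+(2*z))))+((b+y)*(((y*4)*(7+6))+((3+7)*(y*1)))))
Step 5: at LLRR: (0+a) -> a; overall: ((((5+a)+((z*6)+(0+a)))+((0+3)*((y+b)+(2*z))))+((b+y)*(((y*4)*(7+6))+((3+7)*(y*1))))) -> ((((5+a)+((z*6)+a))+((0+3)*((y+b)+(2*z))))+((b+y)*(((y*4)*(7+6))+((3+7)*(y*1)))))
Step 6: at LRL: (0+3) -> 3; overall: ((((5+a)+((z*6)+a))+((0+3)*((y+b)+(2*z))))+((b+y)*(((y*4)*(7+6))+((3+7)*(y*1))))) -> ((((5+a)+((z*6)+a))+(3*((y+b)+(2*z))))+((b+y)*(((y*4)*(7+6))+((3+7)*(y*1)))))
Step 7: at RRLR: (7+6) -> 13; overall: ((((5+a)+((z*6)+a))+(3*((y+b)+(2*z))))+((b+y)*(((y*4)*(7+6))+((3+7)*(y*1))))) -> ((((5+a)+((z*6)+a))+(3*((y+b)+(2*z))))+((b+y)*(((y*4)*13)+((3+7)*(y*1)))))
Step 8: at RRRL: (3+7) -> 10; overall: ((((5+a)+((z*6)+a))+(3*((y+b)+(2*z))))+((b+y)*(((y*4)*13)+((3+7)*(y*1))))) -> ((((5+a)+((z*6)+a))+(3*((y+b)+(2*z))))+((b+y)*(((y*4)*13)+(10*(y*1)))))
Step 9: at RRRR: (y*1) -> y; overall: ((((5+a)+((z*6)+a))+(3*((y+b)+(2*z))))+((b+y)*(((y*4)*13)+(10*(y*1))))) -> ((((5+a)+((z*6)+a))+(3*((y+b)+(2*z))))+((b+y)*(((y*4)*13)+(10*y))))
Fixed point: ((((5+a)+((z*6)+a))+(3*((y+b)+(2*z))))+((b+y)*(((y*4)*13)+(10*y))))

Answer: ((((5+a)+((z*6)+a))+(3*((y+b)+(2*z))))+((b+y)*(((y*4)*13)+(10*y))))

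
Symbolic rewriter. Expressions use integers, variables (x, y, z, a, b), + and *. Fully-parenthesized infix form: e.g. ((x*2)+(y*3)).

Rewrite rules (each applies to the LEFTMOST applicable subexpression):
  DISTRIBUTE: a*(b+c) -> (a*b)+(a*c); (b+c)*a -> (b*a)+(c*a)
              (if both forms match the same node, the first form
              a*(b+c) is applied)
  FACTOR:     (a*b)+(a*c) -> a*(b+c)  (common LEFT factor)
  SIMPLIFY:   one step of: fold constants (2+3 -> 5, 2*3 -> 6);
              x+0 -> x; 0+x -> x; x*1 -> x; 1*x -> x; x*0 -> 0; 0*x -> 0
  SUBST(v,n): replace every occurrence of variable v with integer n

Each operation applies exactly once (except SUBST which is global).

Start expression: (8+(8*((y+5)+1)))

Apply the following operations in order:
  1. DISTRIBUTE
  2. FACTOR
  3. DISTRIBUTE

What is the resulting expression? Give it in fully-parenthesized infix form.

Start: (8+(8*((y+5)+1)))
Apply DISTRIBUTE at R (target: (8*((y+5)+1))): (8+(8*((y+5)+1))) -> (8+((8*(y+5))+(8*1)))
Apply FACTOR at R (target: ((8*(y+5))+(8*1))): (8+((8*(y+5))+(8*1))) -> (8+(8*((y+5)+1)))
Apply DISTRIBUTE at R (target: (8*((y+5)+1))): (8+(8*((y+5)+1))) -> (8+((8*(y+5))+(8*1)))

Answer: (8+((8*(y+5))+(8*1)))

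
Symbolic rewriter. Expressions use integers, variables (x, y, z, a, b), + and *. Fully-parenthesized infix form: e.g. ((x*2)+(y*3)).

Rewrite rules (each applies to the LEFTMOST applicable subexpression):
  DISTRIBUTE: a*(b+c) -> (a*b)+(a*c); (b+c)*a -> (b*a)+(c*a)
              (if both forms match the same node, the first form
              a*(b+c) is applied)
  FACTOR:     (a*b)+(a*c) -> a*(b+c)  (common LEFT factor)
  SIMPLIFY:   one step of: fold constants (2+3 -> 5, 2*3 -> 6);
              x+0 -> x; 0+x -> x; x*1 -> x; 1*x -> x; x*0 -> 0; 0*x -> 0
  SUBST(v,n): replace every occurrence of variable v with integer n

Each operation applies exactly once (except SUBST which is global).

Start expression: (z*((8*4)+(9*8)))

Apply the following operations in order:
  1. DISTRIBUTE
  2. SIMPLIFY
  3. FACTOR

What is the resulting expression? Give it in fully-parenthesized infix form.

Start: (z*((8*4)+(9*8)))
Apply DISTRIBUTE at root (target: (z*((8*4)+(9*8)))): (z*((8*4)+(9*8))) -> ((z*(8*4))+(z*(9*8)))
Apply SIMPLIFY at LR (target: (8*4)): ((z*(8*4))+(z*(9*8))) -> ((z*32)+(z*(9*8)))
Apply FACTOR at root (target: ((z*32)+(z*(9*8)))): ((z*32)+(z*(9*8))) -> (z*(32+(9*8)))

Answer: (z*(32+(9*8)))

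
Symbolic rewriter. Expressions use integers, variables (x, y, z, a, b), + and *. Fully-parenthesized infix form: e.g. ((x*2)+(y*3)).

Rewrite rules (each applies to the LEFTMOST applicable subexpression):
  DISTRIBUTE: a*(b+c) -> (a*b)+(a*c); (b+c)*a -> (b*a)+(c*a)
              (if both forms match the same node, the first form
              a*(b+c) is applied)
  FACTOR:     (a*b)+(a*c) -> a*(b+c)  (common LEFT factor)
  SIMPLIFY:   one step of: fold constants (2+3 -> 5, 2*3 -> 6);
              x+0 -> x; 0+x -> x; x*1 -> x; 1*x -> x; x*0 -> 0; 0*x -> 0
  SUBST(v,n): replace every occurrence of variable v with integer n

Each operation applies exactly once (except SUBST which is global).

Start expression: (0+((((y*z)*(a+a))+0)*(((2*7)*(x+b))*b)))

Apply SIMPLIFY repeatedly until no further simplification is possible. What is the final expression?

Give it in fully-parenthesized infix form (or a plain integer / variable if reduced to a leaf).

Answer: (((y*z)*(a+a))*((14*(x+b))*b))

Derivation:
Start: (0+((((y*z)*(a+a))+0)*(((2*7)*(x+b))*b)))
Step 1: at root: (0+((((y*z)*(a+a))+0)*(((2*7)*(x+b))*b))) -> ((((y*z)*(a+a))+0)*(((2*7)*(x+b))*b)); overall: (0+((((y*z)*(a+a))+0)*(((2*7)*(x+b))*b))) -> ((((y*z)*(a+a))+0)*(((2*7)*(x+b))*b))
Step 2: at L: (((y*z)*(a+a))+0) -> ((y*z)*(a+a)); overall: ((((y*z)*(a+a))+0)*(((2*7)*(x+b))*b)) -> (((y*z)*(a+a))*(((2*7)*(x+b))*b))
Step 3: at RLL: (2*7) -> 14; overall: (((y*z)*(a+a))*(((2*7)*(x+b))*b)) -> (((y*z)*(a+a))*((14*(x+b))*b))
Fixed point: (((y*z)*(a+a))*((14*(x+b))*b))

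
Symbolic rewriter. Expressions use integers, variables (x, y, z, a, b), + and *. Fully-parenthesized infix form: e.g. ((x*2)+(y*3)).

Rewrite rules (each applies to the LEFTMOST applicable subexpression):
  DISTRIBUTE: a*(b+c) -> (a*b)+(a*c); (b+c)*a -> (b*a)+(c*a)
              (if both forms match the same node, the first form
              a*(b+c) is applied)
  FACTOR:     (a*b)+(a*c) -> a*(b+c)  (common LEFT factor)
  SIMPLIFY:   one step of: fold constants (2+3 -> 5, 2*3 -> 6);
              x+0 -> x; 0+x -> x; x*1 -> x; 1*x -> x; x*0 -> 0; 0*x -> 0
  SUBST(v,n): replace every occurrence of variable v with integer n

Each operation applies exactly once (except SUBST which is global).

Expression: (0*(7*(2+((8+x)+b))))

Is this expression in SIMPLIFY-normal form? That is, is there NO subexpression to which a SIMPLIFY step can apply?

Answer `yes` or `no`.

Answer: no

Derivation:
Expression: (0*(7*(2+((8+x)+b))))
Scanning for simplifiable subexpressions (pre-order)...
  at root: (0*(7*(2+((8+x)+b)))) (SIMPLIFIABLE)
  at R: (7*(2+((8+x)+b))) (not simplifiable)
  at RR: (2+((8+x)+b)) (not simplifiable)
  at RRR: ((8+x)+b) (not simplifiable)
  at RRRL: (8+x) (not simplifiable)
Found simplifiable subexpr at path root: (0*(7*(2+((8+x)+b))))
One SIMPLIFY step would give: 0
-> NOT in normal form.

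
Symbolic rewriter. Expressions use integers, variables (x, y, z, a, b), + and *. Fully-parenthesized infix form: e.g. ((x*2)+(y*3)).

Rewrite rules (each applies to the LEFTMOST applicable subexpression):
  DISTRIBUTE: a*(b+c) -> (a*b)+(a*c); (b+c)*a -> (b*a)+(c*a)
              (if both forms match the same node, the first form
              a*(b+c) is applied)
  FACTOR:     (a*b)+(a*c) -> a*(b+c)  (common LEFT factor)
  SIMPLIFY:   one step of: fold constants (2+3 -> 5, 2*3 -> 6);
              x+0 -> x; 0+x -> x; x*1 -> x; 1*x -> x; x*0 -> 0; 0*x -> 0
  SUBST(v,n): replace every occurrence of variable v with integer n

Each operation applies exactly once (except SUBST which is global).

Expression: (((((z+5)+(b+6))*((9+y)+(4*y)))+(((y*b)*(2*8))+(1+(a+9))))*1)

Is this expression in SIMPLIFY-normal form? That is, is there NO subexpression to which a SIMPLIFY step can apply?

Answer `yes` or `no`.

Expression: (((((z+5)+(b+6))*((9+y)+(4*y)))+(((y*b)*(2*8))+(1+(a+9))))*1)
Scanning for simplifiable subexpressions (pre-order)...
  at root: (((((z+5)+(b+6))*((9+y)+(4*y)))+(((y*b)*(2*8))+(1+(a+9))))*1) (SIMPLIFIABLE)
  at L: ((((z+5)+(b+6))*((9+y)+(4*y)))+(((y*b)*(2*8))+(1+(a+9)))) (not simplifiable)
  at LL: (((z+5)+(b+6))*((9+y)+(4*y))) (not simplifiable)
  at LLL: ((z+5)+(b+6)) (not simplifiable)
  at LLLL: (z+5) (not simplifiable)
  at LLLR: (b+6) (not simplifiable)
  at LLR: ((9+y)+(4*y)) (not simplifiable)
  at LLRL: (9+y) (not simplifiable)
  at LLRR: (4*y) (not simplifiable)
  at LR: (((y*b)*(2*8))+(1+(a+9))) (not simplifiable)
  at LRL: ((y*b)*(2*8)) (not simplifiable)
  at LRLL: (y*b) (not simplifiable)
  at LRLR: (2*8) (SIMPLIFIABLE)
  at LRR: (1+(a+9)) (not simplifiable)
  at LRRR: (a+9) (not simplifiable)
Found simplifiable subexpr at path root: (((((z+5)+(b+6))*((9+y)+(4*y)))+(((y*b)*(2*8))+(1+(a+9))))*1)
One SIMPLIFY step would give: ((((z+5)+(b+6))*((9+y)+(4*y)))+(((y*b)*(2*8))+(1+(a+9))))
-> NOT in normal form.

Answer: no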